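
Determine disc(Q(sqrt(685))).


For K = Q(sqrt(d)) with d squarefree: disc(K) = d if d = 1 mod 4, and disc(K) = 4d if d = 2 or 3 mod 4.
Here d = 685, and d mod 4 = 1.
d = 1 mod 4 (O_K = Z[(1+sqrt(d))/2]), so disc(K) = d = 685

685


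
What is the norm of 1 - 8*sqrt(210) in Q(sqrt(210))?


N(a + b*sqrt(d)) = a^2 - d*b^2
= (1)^2 - (210)*(-8)^2
= 1 - 13440
= -13439

-13439


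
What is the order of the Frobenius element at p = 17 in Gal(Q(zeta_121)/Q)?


The Frobenius at p in Gal(Q(zeta_n)/Q) = (Z/nZ)* is the class of p, so its order is ord_121(17), the smallest k >= 1 with 17^k = 1 mod 121.
n = 121 = 11^2, phi(121) = 110; the order divides phi(n).
Divisors of 110: 1, 2, 5, 10, 11, 22, 55, 110
Repeated squaring mod 121: 17^1 = 17, 17^2 = 47, 17^4 = 31, 17^8 = 114, 17^16 = 49, 17^32 = 102, 17^64 = 119
Test divisors in increasing order:
  k=1: 17^1 = 17 mod 121
  k=2: 17^2 = 47 mod 121
  k=5: 17^5 = 31 * 17 = 43 mod 121
  k=10: 17^10 = 114 * 47 = 34 mod 121
  k=11: 17^11 = 114 * 47 * 17 = 94 mod 121
  k=22: 17^22 = 49 * 31 * 47 = 3 mod 121
  k=55: 17^55 = 102 * 49 * 31 * 47 * 17 = 120 mod 121
  k=110: 17^110 = 119 * 102 * 114 * 31 * 47 = 1 mod 121  <- first divisor giving 1
Order = 110

110


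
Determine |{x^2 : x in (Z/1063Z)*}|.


For prime p, the number of non-zero quadratic residues is (p-1)/2.
= (1063-1)/2
= 531

531


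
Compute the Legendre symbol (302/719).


p = 719 is prime, so compute (302/719) with the reciprocity algorithm (Jacobi-symbol steps: pull out 2s via (2/n), flip via reciprocity, reduce):
  pull out 2: (2/719) = +1  (since 719 mod 8 = 7)
  reciprocity: (151/719) -> -(719/151)
  reduce: (115/151)
  reciprocity: (115/151) -> -(151/115)
  reduce: (36/115)
  pull out 2: (2/115) = -1  (since 115 mod 8 = 3)
  pull out 2: (2/115) = -1  (since 115 mod 8 = 3)
  reciprocity: (9/115) -> +(115/9)
  reduce: (7/9)
  reciprocity: (7/9) -> +(9/7)
  reduce: (2/7)
  pull out 2: (2/7) = +1  (since 7 mod 8 = 7)
  (1/7) = 1
Product of signs = 1
(302/719) = 1

1


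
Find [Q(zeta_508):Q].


The degree equals Euler's totient phi(508).
508 = 2^2 * 127
phi(508) = 252

252


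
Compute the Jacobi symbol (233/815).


Compute (233/815) via quadratic reciprocity:
  reciprocity: (233/815) -> +(815/233)
  reduce: (116/233)
  pull out 2: (2/233) = +1  (since 233 mod 8 = 1)
  pull out 2: (2/233) = +1  (since 233 mod 8 = 1)
  reciprocity: (29/233) -> +(233/29)
  reduce: (1/29)
  (1/29) = 1
Product of signs = 1

1


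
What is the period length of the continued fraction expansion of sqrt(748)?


Run the CF algorithm for sqrt(748).
a_0 = floor(sqrt(748)) = 27; set m_0=0, q_0=1.
Recurrence: m' = q*a - m,  q' = (d - m'^2)/q,  a' = floor((a_0 + m')/q').
  step 1: m=27, q=19, a=2
  step 2: m=11, q=33, a=1
  step 3: m=22, q=8, a=6
  step 4: m=26, q=9, a=5
  step 5: m=19, q=43, a=1
  step 6: m=24, q=4, a=12
  step 7: m=24, q=43, a=1
  step 8: m=19, q=9, a=5
  step 9: m=26, q=8, a=6
  step 10: m=22, q=33, a=1
  step 11: m=11, q=19, a=2
  step 12: m=27, q=1, a=54
a_12 = 2*a_0 = 54, so the period closes here.
sqrt(748) = [27; 2, 1, 6, 5, 1, 12, 1, 5, 6, 1, 2, 54]
Period length = 12

12


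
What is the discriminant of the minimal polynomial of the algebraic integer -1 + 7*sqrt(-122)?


The element -1 + 7*sqrt(-122) has minimal polynomial:
x^2 + 2*x + 5979
Discriminant = (2)^2 - 4*(5979)
= 4 - 23916
= -23912

-23912


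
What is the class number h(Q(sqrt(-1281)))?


K = Q(sqrt(-1281)). d mod 4 = 3, so D = disc(K) = 4d = -5124
h(K) equals the number of primitive reduced positive-definite forms (a, b, c) = a*x^2 + b*x*y + c*y^2 with b^2 - 4ac = D,
where reduced means |b| <= a <= c, with b >= 0 whenever |b| = a or a = c, and primitive means gcd(a, b, c) = 1.
Reduced forces 3a^2 <= |D| = 5124, so 1 <= a <= 41; b must have the parity of D, and c = (b^2 - D)/(4a) must be an integer >= a.
Enumerate a = 1..41, b in [-a, a]:
  a=1: (1, 0, 1281)  [1]
  a=2: (2, 2, 641)  [1]
  a=3: (3, 0, 427)  [1]
  a=4: none
  a=5: (5, -4, 257), (5, 4, 257)  [2]
  a=6: (6, 6, 215)  [1]
  a=7: (7, 0, 183)  [1]
  a=8..9: none
  a=10: (10, -6, 129), (10, 6, 129)  [2]
  a=11..13: none
  a=14: (14, 14, 95)  [1]
  a=15: (15, -6, 86), (15, 6, 86)  [2]
  a=16..18: none
  a=19: (19, -14, 70), (19, 14, 70)  [2]
  a=20: none
  a=21: (21, 0, 61)  [1]
  a=22..24: none
  a=25: (25, -24, 57), (25, 24, 57)  [2]
  a=26..28: none
  a=29: (29, -26, 50), (29, 26, 50)  [2]
  a=30: (30, -6, 43), (30, 6, 43)  [2]
  a=31..34: none
  a=35: (35, -14, 38), (35, 14, 38)  [2]
  a=36..40: none
  a=41: (41, 40, 41)  [1]
Total reduced forms: 1 + 1 + 1 + 2 + 1 + 1 + 2 + 1 + 2 + 2 + 1 + 2 + 2 + 2 + 2 + 1 = 24
h = 24

24


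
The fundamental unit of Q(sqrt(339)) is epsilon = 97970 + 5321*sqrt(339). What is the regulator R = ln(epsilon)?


epsilon = 97970 + 5321*sqrt(339)
= 195940.0000
R = ln(195940.0000)
= 12.1856

12.1856


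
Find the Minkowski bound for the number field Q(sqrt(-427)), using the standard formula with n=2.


d = -427, d mod 4 = 1, so disc(K) = d = -427; |disc(K)| = 427
Imaginary quadratic field, so n = 2, s = r2 = 1, r1 = 0
M = (n!/n^n) * (4/pi)^s * sqrt(|disc(K)|) = (2!/2^2) * (4/pi)^1 * sqrt(427)
= 0.5 * 1.273240 * 20.663978
= 13.1551

13.1551


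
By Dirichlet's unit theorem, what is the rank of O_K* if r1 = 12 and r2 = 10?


By Dirichlet's unit theorem:
rank = r1 + r2 - 1
= 12 + 10 - 1
= 21

21


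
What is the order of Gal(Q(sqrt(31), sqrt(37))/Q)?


The 2 square roots of distinct primes are multiplicatively independent over Q,
so [K:Q] = 2^2 and Gal(K/Q) is isomorphic to (Z/2Z)^2.
|Gal| = 2^2 = 4

4


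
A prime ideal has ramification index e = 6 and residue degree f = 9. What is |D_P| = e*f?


|D_P| = e * f
= 6 * 9
= 54

54


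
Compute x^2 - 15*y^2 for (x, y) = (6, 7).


x^2 - d*y^2
= 6^2 - 15*7^2
= 36 - 735
= -699

-699


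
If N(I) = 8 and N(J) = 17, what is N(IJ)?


N(IJ) = N(I) * N(J)
= 8 * 17
= 136

136


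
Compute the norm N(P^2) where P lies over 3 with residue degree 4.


N(P^a) = p^(a*f)
= 3^(2*4)
= 3^8
= 6561

6561


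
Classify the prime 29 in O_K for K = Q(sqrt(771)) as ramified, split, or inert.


K = Q(sqrt(771)). Since d mod 4 = 3, disc(K) = 3084.
Check p | disc: 3084 mod 29 = 10.
p does not divide disc. Compute Legendre symbol (d/p):
17^((29-1)/2) mod 29 = -1
(d/p) = -1, so p is inert: (p) stays prime with e=1, f=2, g=1.
Therefore p is inert.

inert


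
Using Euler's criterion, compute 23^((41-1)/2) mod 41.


p = 41 is prime and the exponent is (p-1)/2 = 20, so by Euler's criterion 23^20 = (23/41) = +1 or -1 mod 41.
Compute by square-and-multiply:
  20 = 16 + 4 (binary 10100)
  Repeated squaring mod 41: 23^1 = 23, 23^2 = 37, 23^4 = 16, 23^8 = 10, 23^16 = 18
  23^20 = 23^16 * 23^4 = 18 * 16 mod 41
    18 * 16 = 288 = 1 mod 41
  23^20 = 1 mod 41
Result 1: 23 is a quadratic residue mod 41.
23^20 mod 41 = 1

1


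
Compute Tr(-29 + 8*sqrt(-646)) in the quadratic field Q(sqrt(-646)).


Tr(a + b*sqrt(d)) = (a + b*sqrt(d)) + (a - b*sqrt(d)) = 2a
= 2 * (-29)
= -58

-58


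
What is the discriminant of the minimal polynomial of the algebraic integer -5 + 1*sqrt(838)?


The element -5 + 1*sqrt(838) has minimal polynomial:
x^2 + 10*x - 813
Discriminant = (10)^2 - 4*(-813)
= 100 + 3252
= 3352

3352


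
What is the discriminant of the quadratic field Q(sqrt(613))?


For K = Q(sqrt(d)) with d squarefree: disc(K) = d if d = 1 mod 4, and disc(K) = 4d if d = 2 or 3 mod 4.
Here d = 613, and d mod 4 = 1.
d = 1 mod 4 (O_K = Z[(1+sqrt(d))/2]), so disc(K) = d = 613

613


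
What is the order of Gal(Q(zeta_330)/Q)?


|Gal(Q(zeta_330)/Q)| = phi(330)
= 80

80


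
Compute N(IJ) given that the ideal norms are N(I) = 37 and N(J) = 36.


N(IJ) = N(I) * N(J)
= 37 * 36
= 1332

1332


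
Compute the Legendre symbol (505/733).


p = 733 is prime, so compute (505/733) with the reciprocity algorithm (Jacobi-symbol steps: pull out 2s via (2/n), flip via reciprocity, reduce):
  reciprocity: (505/733) -> +(733/505)
  reduce: (228/505)
  pull out 2: (2/505) = +1  (since 505 mod 8 = 1)
  pull out 2: (2/505) = +1  (since 505 mod 8 = 1)
  reciprocity: (57/505) -> +(505/57)
  reduce: (49/57)
  reciprocity: (49/57) -> +(57/49)
  reduce: (8/49)
  pull out 2: (2/49) = +1  (since 49 mod 8 = 1)
  pull out 2: (2/49) = +1  (since 49 mod 8 = 1)
  pull out 2: (2/49) = +1  (since 49 mod 8 = 1)
  (1/49) = 1
Product of signs = 1
(505/733) = 1

1


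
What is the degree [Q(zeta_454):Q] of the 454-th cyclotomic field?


The degree equals Euler's totient phi(454).
454 = 2 * 227
phi(454) = 226

226


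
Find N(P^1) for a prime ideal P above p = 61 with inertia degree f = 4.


N(P^a) = p^(a*f)
= 61^(1*4)
= 61^4
= 13845841

13845841


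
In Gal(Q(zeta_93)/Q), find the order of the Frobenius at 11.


The Frobenius at p in Gal(Q(zeta_n)/Q) = (Z/nZ)* is the class of p, so its order is ord_93(11), the smallest k >= 1 with 11^k = 1 mod 93.
n = 93 = 3 * 31, phi(93) = 60; the order divides phi(n).
Divisors of 60: 1, 2, 3, 4, 5, 6, 10, 12, 15, 20, 30, 60
Repeated squaring mod 93: 11^1 = 11, 11^2 = 28, 11^4 = 40, 11^8 = 19, 11^16 = 82, 11^32 = 28
Test divisors in increasing order:
  k=1: 11^1 = 11 mod 93
  k=2: 11^2 = 28 mod 93
  k=3: 11^3 = 28 * 11 = 29 mod 93
  k=4: 11^4 = 40 mod 93
  k=5: 11^5 = 40 * 11 = 68 mod 93
  k=6: 11^6 = 40 * 28 = 4 mod 93
  k=10: 11^10 = 19 * 28 = 67 mod 93
  k=12: 11^12 = 19 * 40 = 16 mod 93
  k=15: 11^15 = 19 * 40 * 28 * 11 = 92 mod 93
  k=20: 11^20 = 82 * 40 = 25 mod 93
  k=30: 11^30 = 82 * 19 * 40 * 28 = 1 mod 93  <- first divisor giving 1
Order = 30

30


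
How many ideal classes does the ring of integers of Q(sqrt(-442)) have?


K = Q(sqrt(-442)). d mod 4 = 2, so D = disc(K) = 4d = -1768
h(K) equals the number of primitive reduced positive-definite forms (a, b, c) = a*x^2 + b*x*y + c*y^2 with b^2 - 4ac = D,
where reduced means |b| <= a <= c, with b >= 0 whenever |b| = a or a = c, and primitive means gcd(a, b, c) = 1.
Reduced forces 3a^2 <= |D| = 1768, so 1 <= a <= 24; b must have the parity of D, and c = (b^2 - D)/(4a) must be an integer >= a.
Enumerate a = 1..24, b in [-a, a]:
  a=1: (1, 0, 442)  [1]
  a=2: (2, 0, 221)  [1]
  a=3..10: none
  a=11: (11, -6, 41), (11, 6, 41)  [2]
  a=12: none
  a=13: (13, 0, 34)  [1]
  a=14..16: none
  a=17: (17, 0, 26)  [1]
  a=18..21: none
  a=22: (22, -16, 23), (22, 16, 23)  [2]
  a=23..24: none
Total reduced forms: 1 + 1 + 2 + 1 + 1 + 2 = 8
h = 8

8


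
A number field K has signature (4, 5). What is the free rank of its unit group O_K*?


By Dirichlet's unit theorem:
rank = r1 + r2 - 1
= 4 + 5 - 1
= 8

8


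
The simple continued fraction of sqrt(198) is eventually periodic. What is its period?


Run the CF algorithm for sqrt(198).
a_0 = floor(sqrt(198)) = 14; set m_0=0, q_0=1.
Recurrence: m' = q*a - m,  q' = (d - m'^2)/q,  a' = floor((a_0 + m')/q').
  step 1: m=14, q=2, a=14
  step 2: m=14, q=1, a=28
a_2 = 2*a_0 = 28, so the period closes here.
sqrt(198) = [14; 14, 28]
Period length = 2

2


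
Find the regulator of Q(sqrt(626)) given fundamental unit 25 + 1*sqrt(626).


epsilon = 25 + 1*sqrt(626)
= 50.0200
R = ln(50.0200)
= 3.9124

3.9124


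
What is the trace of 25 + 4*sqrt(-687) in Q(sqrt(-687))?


Tr(a + b*sqrt(d)) = (a + b*sqrt(d)) + (a - b*sqrt(d)) = 2a
= 2 * (25)
= 50

50


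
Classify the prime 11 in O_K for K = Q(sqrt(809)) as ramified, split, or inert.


K = Q(sqrt(809)). Since d mod 4 = 1, disc(K) = 809.
Check p | disc: 809 mod 11 = 6.
p does not divide disc. Compute Legendre symbol (d/p):
6^((11-1)/2) mod 11 = -1
(d/p) = -1, so p is inert: (p) stays prime with e=1, f=2, g=1.
Therefore p is inert.

inert


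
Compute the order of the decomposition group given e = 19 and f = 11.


|D_P| = e * f
= 19 * 11
= 209

209


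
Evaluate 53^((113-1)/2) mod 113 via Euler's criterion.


p = 113 is prime and the exponent is (p-1)/2 = 56, so by Euler's criterion 53^56 = (53/113) = +1 or -1 mod 113.
Compute by square-and-multiply:
  56 = 32 + 16 + 8 (binary 111000)
  Repeated squaring mod 113: 53^1 = 53, 53^2 = 97, 53^4 = 30, 53^8 = 109, 53^16 = 16, 53^32 = 30
  53^56 = 53^32 * 53^16 * 53^8 = 30 * 16 * 109 mod 113
    30 * 16 = 480 = 28 mod 113
    28 * 109 = 3052 = 1 mod 113
  53^56 = 1 mod 113
Result 1: 53 is a quadratic residue mod 113.
53^56 mod 113 = 1

1


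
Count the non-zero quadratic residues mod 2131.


For prime p, the number of non-zero quadratic residues is (p-1)/2.
= (2131-1)/2
= 1065

1065


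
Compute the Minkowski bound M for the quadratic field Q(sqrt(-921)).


d = -921, d mod 4 = 3, so disc(K) = 4d = -3684; |disc(K)| = 3684
Imaginary quadratic field, so n = 2, s = r2 = 1, r1 = 0
M = (n!/n^n) * (4/pi)^s * sqrt(|disc(K)|) = (2!/2^2) * (4/pi)^1 * sqrt(3684)
= 0.5 * 1.273240 * 60.695964
= 38.6403

38.6403


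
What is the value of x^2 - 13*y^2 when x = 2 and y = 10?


x^2 - d*y^2
= 2^2 - 13*10^2
= 4 - 1300
= -1296

-1296


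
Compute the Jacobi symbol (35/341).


Compute (35/341) via quadratic reciprocity:
  reciprocity: (35/341) -> +(341/35)
  reduce: (26/35)
  pull out 2: (2/35) = -1  (since 35 mod 8 = 3)
  reciprocity: (13/35) -> +(35/13)
  reduce: (9/13)
  reciprocity: (9/13) -> +(13/9)
  reduce: (4/9)
  pull out 2: (2/9) = +1  (since 9 mod 8 = 1)
  pull out 2: (2/9) = +1  (since 9 mod 8 = 1)
  (1/9) = 1
Product of signs = -1

-1


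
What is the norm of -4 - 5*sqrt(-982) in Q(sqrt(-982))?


N(a + b*sqrt(d)) = a^2 - d*b^2
= (-4)^2 - (-982)*(-5)^2
= 16 + 24550
= 24566

24566


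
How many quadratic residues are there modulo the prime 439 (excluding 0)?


For prime p, the number of non-zero quadratic residues is (p-1)/2.
= (439-1)/2
= 219

219


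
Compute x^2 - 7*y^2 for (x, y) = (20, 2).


x^2 - d*y^2
= 20^2 - 7*2^2
= 400 - 28
= 372

372


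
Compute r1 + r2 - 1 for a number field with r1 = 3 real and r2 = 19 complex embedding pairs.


By Dirichlet's unit theorem:
rank = r1 + r2 - 1
= 3 + 19 - 1
= 21

21


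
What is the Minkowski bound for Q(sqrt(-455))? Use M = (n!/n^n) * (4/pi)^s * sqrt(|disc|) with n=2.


d = -455, d mod 4 = 1, so disc(K) = d = -455; |disc(K)| = 455
Imaginary quadratic field, so n = 2, s = r2 = 1, r1 = 0
M = (n!/n^n) * (4/pi)^s * sqrt(|disc(K)|) = (2!/2^2) * (4/pi)^1 * sqrt(455)
= 0.5 * 1.273240 * 21.330729
= 13.5796

13.5796


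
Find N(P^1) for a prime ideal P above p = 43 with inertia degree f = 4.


N(P^a) = p^(a*f)
= 43^(1*4)
= 43^4
= 3418801

3418801


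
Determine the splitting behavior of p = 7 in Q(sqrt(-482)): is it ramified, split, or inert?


K = Q(sqrt(-482)). Since d mod 4 = 2, disc(K) = -1928.
Check p | disc: -1928 mod 7 = 4.
p does not divide disc. Compute Legendre symbol (d/p):
1^((7-1)/2) mod 7 = 1
(d/p) = 1, so p splits: (p) = P*P' with e=1, f=1, g=2.
Therefore p is split.

split


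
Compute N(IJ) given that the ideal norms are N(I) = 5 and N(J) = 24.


N(IJ) = N(I) * N(J)
= 5 * 24
= 120

120


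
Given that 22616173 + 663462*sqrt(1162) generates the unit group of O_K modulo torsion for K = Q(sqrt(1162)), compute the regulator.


epsilon = 22616173 + 663462*sqrt(1162)
= 4.5232e+07
R = ln(4.5232e+07)
= 17.6273

17.6273


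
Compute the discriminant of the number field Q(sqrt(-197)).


For K = Q(sqrt(d)) with d squarefree: disc(K) = d if d = 1 mod 4, and disc(K) = 4d if d = 2 or 3 mod 4.
Here d = -197, and d mod 4 = 3.
d = 3 mod 4, not 1 (O_K = Z[sqrt(d)]), so disc(K) = 4d = 4 * (-197) = -788

-788


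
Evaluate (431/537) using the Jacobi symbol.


Compute (431/537) via quadratic reciprocity:
  reciprocity: (431/537) -> +(537/431)
  reduce: (106/431)
  pull out 2: (2/431) = +1  (since 431 mod 8 = 7)
  reciprocity: (53/431) -> +(431/53)
  reduce: (7/53)
  reciprocity: (7/53) -> +(53/7)
  reduce: (4/7)
  pull out 2: (2/7) = +1  (since 7 mod 8 = 7)
  pull out 2: (2/7) = +1  (since 7 mod 8 = 7)
  (1/7) = 1
Product of signs = 1

1


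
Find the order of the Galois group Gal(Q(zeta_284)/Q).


|Gal(Q(zeta_284)/Q)| = phi(284)
= 140

140


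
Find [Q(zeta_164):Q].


The degree equals Euler's totient phi(164).
164 = 2^2 * 41
phi(164) = 80

80


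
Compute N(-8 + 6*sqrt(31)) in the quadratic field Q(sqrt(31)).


N(a + b*sqrt(d)) = a^2 - d*b^2
= (-8)^2 - (31)*(6)^2
= 64 - 1116
= -1052

-1052


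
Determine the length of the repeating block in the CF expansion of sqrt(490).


Run the CF algorithm for sqrt(490).
a_0 = floor(sqrt(490)) = 22; set m_0=0, q_0=1.
Recurrence: m' = q*a - m,  q' = (d - m'^2)/q,  a' = floor((a_0 + m')/q').
  step 1: m=22, q=6, a=7
  step 2: m=20, q=15, a=2
  step 3: m=10, q=26, a=1
  step 4: m=16, q=9, a=4
  step 5: m=20, q=10, a=4
  step 6: m=20, q=9, a=4
  step 7: m=16, q=26, a=1
  step 8: m=10, q=15, a=2
  step 9: m=20, q=6, a=7
  step 10: m=22, q=1, a=44
a_10 = 2*a_0 = 44, so the period closes here.
sqrt(490) = [22; 7, 2, 1, 4, 4, 4, 1, 2, 7, 44]
Period length = 10

10


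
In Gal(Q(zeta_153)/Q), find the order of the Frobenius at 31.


The Frobenius at p in Gal(Q(zeta_n)/Q) = (Z/nZ)* is the class of p, so its order is ord_153(31), the smallest k >= 1 with 31^k = 1 mod 153.
n = 153 = 3^2 * 17, phi(153) = 96; the order divides phi(n).
Divisors of 96: 1, 2, 3, 4, 6, 8, 12, 16, 24, 32, 48, 96
Repeated squaring mod 153: 31^1 = 31, 31^2 = 43, 31^4 = 13, 31^8 = 16, 31^16 = 103, 31^32 = 52, 31^64 = 103
Test divisors in increasing order:
  k=1: 31^1 = 31 mod 153
  k=2: 31^2 = 43 mod 153
  k=3: 31^3 = 43 * 31 = 109 mod 153
  k=4: 31^4 = 13 mod 153
  k=6: 31^6 = 13 * 43 = 100 mod 153
  k=8: 31^8 = 16 mod 153
  k=12: 31^12 = 16 * 13 = 55 mod 153
  k=16: 31^16 = 103 mod 153
  k=24: 31^24 = 103 * 16 = 118 mod 153
  k=32: 31^32 = 52 mod 153
  k=48: 31^48 = 52 * 103 = 1 mod 153  <- first divisor giving 1
Order = 48

48


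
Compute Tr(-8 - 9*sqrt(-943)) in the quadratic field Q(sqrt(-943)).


Tr(a + b*sqrt(d)) = (a + b*sqrt(d)) + (a - b*sqrt(d)) = 2a
= 2 * (-8)
= -16

-16


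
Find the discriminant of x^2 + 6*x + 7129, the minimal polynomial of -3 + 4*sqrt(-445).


The element -3 + 4*sqrt(-445) has minimal polynomial:
x^2 + 6*x + 7129
Discriminant = (6)^2 - 4*(7129)
= 36 - 28516
= -28480

-28480


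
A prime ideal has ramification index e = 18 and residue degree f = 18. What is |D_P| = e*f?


|D_P| = e * f
= 18 * 18
= 324

324


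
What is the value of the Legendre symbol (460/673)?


p = 673 is prime, so compute (460/673) with the reciprocity algorithm (Jacobi-symbol steps: pull out 2s via (2/n), flip via reciprocity, reduce):
  pull out 2: (2/673) = +1  (since 673 mod 8 = 1)
  pull out 2: (2/673) = +1  (since 673 mod 8 = 1)
  reciprocity: (115/673) -> +(673/115)
  reduce: (98/115)
  pull out 2: (2/115) = -1  (since 115 mod 8 = 3)
  reciprocity: (49/115) -> +(115/49)
  reduce: (17/49)
  reciprocity: (17/49) -> +(49/17)
  reduce: (15/17)
  reciprocity: (15/17) -> +(17/15)
  reduce: (2/15)
  pull out 2: (2/15) = +1  (since 15 mod 8 = 7)
  (1/15) = 1
Product of signs = -1
(460/673) = -1

-1


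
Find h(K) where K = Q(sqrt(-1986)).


K = Q(sqrt(-1986)). d mod 4 = 2, so D = disc(K) = 4d = -7944
h(K) equals the number of primitive reduced positive-definite forms (a, b, c) = a*x^2 + b*x*y + c*y^2 with b^2 - 4ac = D,
where reduced means |b| <= a <= c, with b >= 0 whenever |b| = a or a = c, and primitive means gcd(a, b, c) = 1.
Reduced forces 3a^2 <= |D| = 7944, so 1 <= a <= 51; b must have the parity of D, and c = (b^2 - D)/(4a) must be an integer >= a.
Enumerate a = 1..51, b in [-a, a]:
  a=1: (1, 0, 1986)  [1]
  a=2: (2, 0, 993)  [1]
  a=3: (3, 0, 662)  [1]
  a=4: none
  a=5: (5, -4, 398), (5, 4, 398)  [2]
  a=6: (6, 0, 331)  [1]
  a=7: (7, -6, 285), (7, 6, 285)  [2]
  a=8..9: none
  a=10: (10, -4, 199), (10, 4, 199)  [2]
  a=11: (11, -8, 182), (11, 8, 182)  [2]
  a=12: none
  a=13: (13, -8, 154), (13, 8, 154)  [2]
  a=14: (14, -8, 143), (14, 8, 143)  [2]
  a=15: (15, -6, 133), (15, 6, 133)  [2]
  a=16..18: none
  a=19: (19, -6, 105), (19, 6, 105)  [2]
  a=20: none
  a=21: (21, -6, 95), (21, 6, 95)  [2]
  a=22: (22, -8, 91), (22, 8, 91)  [2]
  a=23..24: none
  a=25: (25, -16, 82), (25, 16, 82)  [2]
  a=26: (26, -8, 77), (26, 8, 77)  [2]
  a=27..29: none
  a=30: (30, -24, 71), (30, 24, 71)  [2]
  a=31..32: none
  a=33: (33, -30, 67), (33, 30, 67)  [2]
  a=34: none
  a=35: (35, -34, 65), (35, -6, 57), (35, 6, 57), (35, 34, 65)  [4]
  a=36: none
  a=37: (37, -14, 55), (37, 14, 55)  [2]
  a=38: (38, -32, 59), (38, 32, 59)  [2]
  a=39: (39, -18, 53), (39, 18, 53)  [2]
  a=40: none
  a=41: (41, -16, 50), (41, 16, 50)  [2]
  a=42: (42, -36, 55), (42, 36, 55)  [2]
  a=43: (43, -22, 49), (43, 22, 49)  [2]
  a=44..51: none
Total reduced forms: 1 + 1 + 1 + 2 + 1 + 2 + 2 + 2 + 2 + 2 + 2 + 2 + 2 + 2 + 2 + 2 + 2 + 2 + 4 + 2 + 2 + 2 + 2 + 2 + 2 = 48
h = 48

48


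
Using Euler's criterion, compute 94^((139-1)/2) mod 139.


p = 139 is prime and the exponent is (p-1)/2 = 69, so by Euler's criterion 94^69 = (94/139) = +1 or -1 mod 139.
Compute by square-and-multiply:
  69 = 64 + 4 + 1 (binary 1000101)
  Repeated squaring mod 139: 94^1 = 94, 94^2 = 79, 94^4 = 125, 94^8 = 57, 94^16 = 52, 94^32 = 63, 94^64 = 77
  94^69 = 94^64 * 94^4 * 94^1 = 77 * 125 * 94 mod 139
    77 * 125 = 9625 = 34 mod 139
    34 * 94 = 3196 = 138 mod 139
  94^69 = 138 mod 139
Result 138 = p - 1 = -1 mod 139: 94 is a quadratic non-residue mod 139. As a residue in [0, p-1] the value is 138.
94^69 mod 139 = 138

138


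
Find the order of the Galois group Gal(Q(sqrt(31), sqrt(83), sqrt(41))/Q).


The 3 square roots of distinct primes are multiplicatively independent over Q,
so [K:Q] = 2^3 and Gal(K/Q) is isomorphic to (Z/2Z)^3.
|Gal| = 2^3 = 8

8


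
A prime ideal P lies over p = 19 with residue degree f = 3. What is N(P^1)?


N(P^a) = p^(a*f)
= 19^(1*3)
= 19^3
= 6859

6859


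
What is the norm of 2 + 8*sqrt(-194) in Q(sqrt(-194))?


N(a + b*sqrt(d)) = a^2 - d*b^2
= (2)^2 - (-194)*(8)^2
= 4 + 12416
= 12420

12420


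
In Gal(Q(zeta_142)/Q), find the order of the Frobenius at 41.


The Frobenius at p in Gal(Q(zeta_n)/Q) = (Z/nZ)* is the class of p, so its order is ord_142(41), the smallest k >= 1 with 41^k = 1 mod 142.
n = 142 = 2 * 71, phi(142) = 70; the order divides phi(n).
Divisors of 70: 1, 2, 5, 7, 10, 14, 35, 70
Repeated squaring mod 142: 41^1 = 41, 41^2 = 119, 41^4 = 103, 41^8 = 101, 41^16 = 119, 41^32 = 103, 41^64 = 101
Test divisors in increasing order:
  k=1: 41^1 = 41 mod 142
  k=2: 41^2 = 119 mod 142
  k=5: 41^5 = 103 * 41 = 105 mod 142
  k=7: 41^7 = 103 * 119 * 41 = 141 mod 142
  k=10: 41^10 = 101 * 119 = 91 mod 142
  k=14: 41^14 = 101 * 103 * 119 = 1 mod 142  <- first divisor giving 1
Order = 14

14


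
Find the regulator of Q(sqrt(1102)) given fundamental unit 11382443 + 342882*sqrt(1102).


epsilon = 11382443 + 342882*sqrt(1102)
= 2.2765e+07
R = ln(2.2765e+07)
= 16.9407

16.9407


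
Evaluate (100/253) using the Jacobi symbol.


Compute (100/253) via quadratic reciprocity:
  pull out 2: (2/253) = -1  (since 253 mod 8 = 5)
  pull out 2: (2/253) = -1  (since 253 mod 8 = 5)
  reciprocity: (25/253) -> +(253/25)
  reduce: (3/25)
  reciprocity: (3/25) -> +(25/3)
  reduce: (1/3)
  (1/3) = 1
Product of signs = 1

1


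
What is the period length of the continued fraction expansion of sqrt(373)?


Run the CF algorithm for sqrt(373).
a_0 = floor(sqrt(373)) = 19; set m_0=0, q_0=1.
Recurrence: m' = q*a - m,  q' = (d - m'^2)/q,  a' = floor((a_0 + m')/q').
  step 1: m=19, q=12, a=3
  step 2: m=17, q=7, a=5
  step 3: m=18, q=7, a=5
  step 4: m=17, q=12, a=3
  step 5: m=19, q=1, a=38
a_5 = 2*a_0 = 38, so the period closes here.
sqrt(373) = [19; 3, 5, 5, 3, 38]
Period length = 5

5


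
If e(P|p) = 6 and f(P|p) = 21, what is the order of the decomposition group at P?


|D_P| = e * f
= 6 * 21
= 126

126


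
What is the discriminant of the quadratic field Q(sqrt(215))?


For K = Q(sqrt(d)) with d squarefree: disc(K) = d if d = 1 mod 4, and disc(K) = 4d if d = 2 or 3 mod 4.
Here d = 215, and d mod 4 = 3.
d = 3 mod 4, not 1 (O_K = Z[sqrt(d)]), so disc(K) = 4d = 4 * (215) = 860

860


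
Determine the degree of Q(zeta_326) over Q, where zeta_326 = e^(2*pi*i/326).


The degree equals Euler's totient phi(326).
326 = 2 * 163
phi(326) = 162

162


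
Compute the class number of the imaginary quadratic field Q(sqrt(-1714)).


K = Q(sqrt(-1714)). d mod 4 = 2, so D = disc(K) = 4d = -6856
h(K) equals the number of primitive reduced positive-definite forms (a, b, c) = a*x^2 + b*x*y + c*y^2 with b^2 - 4ac = D,
where reduced means |b| <= a <= c, with b >= 0 whenever |b| = a or a = c, and primitive means gcd(a, b, c) = 1.
Reduced forces 3a^2 <= |D| = 6856, so 1 <= a <= 47; b must have the parity of D, and c = (b^2 - D)/(4a) must be an integer >= a.
Enumerate a = 1..47, b in [-a, a]:
  a=1: (1, 0, 1714)  [1]
  a=2: (2, 0, 857)  [1]
  a=3..4: none
  a=5: (5, -2, 343), (5, 2, 343)  [2]
  a=6: none
  a=7: (7, -2, 245), (7, 2, 245)  [2]
  a=8..9: none
  a=10: (10, -8, 173), (10, 8, 173)  [2]
  a=11..13: none
  a=14: (14, -12, 125), (14, 12, 125)  [2]
  a=15..24: none
  a=25: (25, -12, 70), (25, 12, 70)  [2]
  a=26..34: none
  a=35: (35, -12, 50), (35, -2, 49), (35, 2, 49), (35, 12, 50)  [4]
  a=36: none
  a=37: (37, -10, 47), (37, 10, 47)  [2]
  a=38..40: none
  a=41: (41, -14, 43), (41, 14, 43)  [2]
  a=42..47: none
Total reduced forms: 1 + 1 + 2 + 2 + 2 + 2 + 2 + 4 + 2 + 2 = 20
h = 20

20


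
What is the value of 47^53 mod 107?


p = 107 is prime and the exponent is (p-1)/2 = 53, so by Euler's criterion 47^53 = (47/107) = +1 or -1 mod 107.
Compute by square-and-multiply:
  53 = 32 + 16 + 4 + 1 (binary 110101)
  Repeated squaring mod 107: 47^1 = 47, 47^2 = 69, 47^4 = 53, 47^8 = 27, 47^16 = 87, 47^32 = 79
  47^53 = 47^32 * 47^16 * 47^4 * 47^1 = 79 * 87 * 53 * 47 mod 107
    79 * 87 = 6873 = 25 mod 107
    25 * 53 = 1325 = 41 mod 107
    41 * 47 = 1927 = 1 mod 107
  47^53 = 1 mod 107
Result 1: 47 is a quadratic residue mod 107.
47^53 mod 107 = 1

1


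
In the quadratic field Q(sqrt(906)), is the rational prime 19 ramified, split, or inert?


K = Q(sqrt(906)). Since d mod 4 = 2, disc(K) = 3624.
Check p | disc: 3624 mod 19 = 14.
p does not divide disc. Compute Legendre symbol (d/p):
13^((19-1)/2) mod 19 = -1
(d/p) = -1, so p is inert: (p) stays prime with e=1, f=2, g=1.
Therefore p is inert.

inert


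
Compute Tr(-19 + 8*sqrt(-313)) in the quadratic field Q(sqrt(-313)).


Tr(a + b*sqrt(d)) = (a + b*sqrt(d)) + (a - b*sqrt(d)) = 2a
= 2 * (-19)
= -38

-38


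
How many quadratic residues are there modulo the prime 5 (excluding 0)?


For prime p, the number of non-zero quadratic residues is (p-1)/2.
= (5-1)/2
= 2

2


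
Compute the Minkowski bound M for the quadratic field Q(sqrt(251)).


d = 251, d mod 4 = 3, so disc(K) = 4d = 1004; |disc(K)| = 1004
Real quadratic field, so n = 2, s = r2 = 0, r1 = 2
M = (n!/n^n) * (4/pi)^s * sqrt(|disc(K)|) = (2!/2^2) * (4/pi)^0 * sqrt(1004)
= 0.5 * 1.000000 * 31.685959
= 15.8430

15.8430


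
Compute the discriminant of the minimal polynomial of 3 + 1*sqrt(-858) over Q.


The element 3 + 1*sqrt(-858) has minimal polynomial:
x^2 - 6*x + 867
Discriminant = (-6)^2 - 4*(867)
= 36 - 3468
= -3432

-3432


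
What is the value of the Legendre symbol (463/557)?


p = 557 is prime, so compute (463/557) with the reciprocity algorithm (Jacobi-symbol steps: pull out 2s via (2/n), flip via reciprocity, reduce):
  reciprocity: (463/557) -> +(557/463)
  reduce: (94/463)
  pull out 2: (2/463) = +1  (since 463 mod 8 = 7)
  reciprocity: (47/463) -> -(463/47)
  reduce: (40/47)
  pull out 2: (2/47) = +1  (since 47 mod 8 = 7)
  pull out 2: (2/47) = +1  (since 47 mod 8 = 7)
  pull out 2: (2/47) = +1  (since 47 mod 8 = 7)
  reciprocity: (5/47) -> +(47/5)
  reduce: (2/5)
  pull out 2: (2/5) = -1  (since 5 mod 8 = 5)
  (1/5) = 1
Product of signs = 1
(463/557) = 1

1


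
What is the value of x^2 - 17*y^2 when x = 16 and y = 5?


x^2 - d*y^2
= 16^2 - 17*5^2
= 256 - 425
= -169

-169


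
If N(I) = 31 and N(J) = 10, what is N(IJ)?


N(IJ) = N(I) * N(J)
= 31 * 10
= 310

310


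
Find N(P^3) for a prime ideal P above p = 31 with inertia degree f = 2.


N(P^a) = p^(a*f)
= 31^(3*2)
= 31^6
= 887503681

887503681


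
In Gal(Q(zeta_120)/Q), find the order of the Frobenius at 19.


The Frobenius at p in Gal(Q(zeta_n)/Q) = (Z/nZ)* is the class of p, so its order is ord_120(19), the smallest k >= 1 with 19^k = 1 mod 120.
n = 120 = 2^3 * 3 * 5, phi(120) = 32; the order divides phi(n).
Divisors of 32: 1, 2, 4, 8, 16, 32
Repeated squaring mod 120: 19^1 = 19, 19^2 = 1, 19^4 = 1, 19^8 = 1, 19^16 = 1, 19^32 = 1
Test divisors in increasing order:
  k=1: 19^1 = 19 mod 120
  k=2: 19^2 = 1 mod 120  <- first divisor giving 1
Order = 2

2


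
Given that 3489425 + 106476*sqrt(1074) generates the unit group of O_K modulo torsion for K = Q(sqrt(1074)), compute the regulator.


epsilon = 3489425 + 106476*sqrt(1074)
= 6.9788e+06
R = ln(6.9788e+06)
= 15.7584

15.7584


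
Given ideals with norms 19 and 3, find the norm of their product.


N(IJ) = N(I) * N(J)
= 19 * 3
= 57

57


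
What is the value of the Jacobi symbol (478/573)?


Compute (478/573) via quadratic reciprocity:
  pull out 2: (2/573) = -1  (since 573 mod 8 = 5)
  reciprocity: (239/573) -> +(573/239)
  reduce: (95/239)
  reciprocity: (95/239) -> -(239/95)
  reduce: (49/95)
  reciprocity: (49/95) -> +(95/49)
  reduce: (46/49)
  pull out 2: (2/49) = +1  (since 49 mod 8 = 1)
  reciprocity: (23/49) -> +(49/23)
  reduce: (3/23)
  reciprocity: (3/23) -> -(23/3)
  reduce: (2/3)
  pull out 2: (2/3) = -1  (since 3 mod 8 = 3)
  (1/3) = 1
Product of signs = 1

1


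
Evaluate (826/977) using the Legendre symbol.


p = 977 is prime, so compute (826/977) with the reciprocity algorithm (Jacobi-symbol steps: pull out 2s via (2/n), flip via reciprocity, reduce):
  pull out 2: (2/977) = +1  (since 977 mod 8 = 1)
  reciprocity: (413/977) -> +(977/413)
  reduce: (151/413)
  reciprocity: (151/413) -> +(413/151)
  reduce: (111/151)
  reciprocity: (111/151) -> -(151/111)
  reduce: (40/111)
  pull out 2: (2/111) = +1  (since 111 mod 8 = 7)
  pull out 2: (2/111) = +1  (since 111 mod 8 = 7)
  pull out 2: (2/111) = +1  (since 111 mod 8 = 7)
  reciprocity: (5/111) -> +(111/5)
  reduce: (1/5)
  (1/5) = 1
Product of signs = -1
(826/977) = -1

-1


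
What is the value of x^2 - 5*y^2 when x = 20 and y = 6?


x^2 - d*y^2
= 20^2 - 5*6^2
= 400 - 180
= 220

220


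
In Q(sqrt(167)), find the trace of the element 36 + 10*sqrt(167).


Tr(a + b*sqrt(d)) = (a + b*sqrt(d)) + (a - b*sqrt(d)) = 2a
= 2 * (36)
= 72

72


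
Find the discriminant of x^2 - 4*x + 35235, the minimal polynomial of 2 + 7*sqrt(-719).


The element 2 + 7*sqrt(-719) has minimal polynomial:
x^2 - 4*x + 35235
Discriminant = (-4)^2 - 4*(35235)
= 16 - 140940
= -140924

-140924


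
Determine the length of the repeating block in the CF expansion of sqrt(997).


Run the CF algorithm for sqrt(997).
a_0 = floor(sqrt(997)) = 31; set m_0=0, q_0=1.
Recurrence: m' = q*a - m,  q' = (d - m'^2)/q,  a' = floor((a_0 + m')/q').
  step 1: m=31, q=36, a=1
  step 2: m=5, q=27, a=1
  step 3: m=22, q=19, a=2
  step 4: m=16, q=39, a=1
  step 5: m=23, q=12, a=4
  step 6: m=25, q=31, a=1
  step 7: m=6, q=31, a=1
  step 8: m=25, q=12, a=4
  step 9: m=23, q=39, a=1
  step 10: m=16, q=19, a=2
  step 11: m=22, q=27, a=1
  step 12: m=5, q=36, a=1
  step 13: m=31, q=1, a=62
a_13 = 2*a_0 = 62, so the period closes here.
sqrt(997) = [31; 1, 1, 2, 1, 4, 1, 1, 4, 1, 2, 1, 1, 62]
Period length = 13

13


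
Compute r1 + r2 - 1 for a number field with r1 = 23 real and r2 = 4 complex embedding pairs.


By Dirichlet's unit theorem:
rank = r1 + r2 - 1
= 23 + 4 - 1
= 26

26


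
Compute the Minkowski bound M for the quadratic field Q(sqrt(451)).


d = 451, d mod 4 = 3, so disc(K) = 4d = 1804; |disc(K)| = 1804
Real quadratic field, so n = 2, s = r2 = 0, r1 = 2
M = (n!/n^n) * (4/pi)^s * sqrt(|disc(K)|) = (2!/2^2) * (4/pi)^0 * sqrt(1804)
= 0.5 * 1.000000 * 42.473521
= 21.2368

21.2368


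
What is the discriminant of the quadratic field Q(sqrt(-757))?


For K = Q(sqrt(d)) with d squarefree: disc(K) = d if d = 1 mod 4, and disc(K) = 4d if d = 2 or 3 mod 4.
Here d = -757, and d mod 4 = 3.
d = 3 mod 4, not 1 (O_K = Z[sqrt(d)]), so disc(K) = 4d = 4 * (-757) = -3028

-3028


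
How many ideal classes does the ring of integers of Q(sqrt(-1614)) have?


K = Q(sqrt(-1614)). d mod 4 = 2, so D = disc(K) = 4d = -6456
h(K) equals the number of primitive reduced positive-definite forms (a, b, c) = a*x^2 + b*x*y + c*y^2 with b^2 - 4ac = D,
where reduced means |b| <= a <= c, with b >= 0 whenever |b| = a or a = c, and primitive means gcd(a, b, c) = 1.
Reduced forces 3a^2 <= |D| = 6456, so 1 <= a <= 46; b must have the parity of D, and c = (b^2 - D)/(4a) must be an integer >= a.
Enumerate a = 1..46, b in [-a, a]:
  a=1: (1, 0, 1614)  [1]
  a=2: (2, 0, 807)  [1]
  a=3: (3, 0, 538)  [1]
  a=4: none
  a=5: (5, -2, 323), (5, 2, 323)  [2]
  a=6: (6, 0, 269)  [1]
  a=7..9: none
  a=10: (10, -8, 163), (10, 8, 163)  [2]
  a=11: (11, -10, 149), (11, 10, 149)  [2]
  a=12..14: none
  a=15: (15, -12, 110), (15, 12, 110)  [2]
  a=16: none
  a=17: (17, -2, 95), (17, 2, 95)  [2]
  a=18: none
  a=19: (19, -2, 85), (19, 2, 85)  [2]
  a=20..21: none
  a=22: (22, -12, 75), (22, 12, 75)  [2]
  a=23..24: none
  a=25: (25, -12, 66), (25, 12, 66)  [2]
  a=26..29: none
  a=30: (30, -12, 55), (30, 12, 55)  [2]
  a=31..32: none
  a=33: (33, -12, 50), (33, 12, 50)  [2]
  a=34: (34, -32, 55), (34, 32, 55)  [2]
  a=35..37: none
  a=38: (38, -36, 51), (38, 36, 51)  [2]
  a=39..46: none
Total reduced forms: 1 + 1 + 1 + 2 + 1 + 2 + 2 + 2 + 2 + 2 + 2 + 2 + 2 + 2 + 2 + 2 = 28
h = 28

28


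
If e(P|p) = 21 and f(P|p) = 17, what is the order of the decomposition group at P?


|D_P| = e * f
= 21 * 17
= 357

357


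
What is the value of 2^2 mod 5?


p = 5 is prime and the exponent is (p-1)/2 = 2, so by Euler's criterion 2^2 = (2/5) = +1 or -1 mod 5.
Compute by square-and-multiply:
  2 = 2 (binary 10)
  Repeated squaring mod 5: 2^1 = 2, 2^2 = 4
  2^2 = 4 mod 5
Result 4 = p - 1 = -1 mod 5: 2 is a quadratic non-residue mod 5. As a residue in [0, p-1] the value is 4.
2^2 mod 5 = 4

4


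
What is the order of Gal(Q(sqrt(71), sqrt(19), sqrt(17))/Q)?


The 3 square roots of distinct primes are multiplicatively independent over Q,
so [K:Q] = 2^3 and Gal(K/Q) is isomorphic to (Z/2Z)^3.
|Gal| = 2^3 = 8

8


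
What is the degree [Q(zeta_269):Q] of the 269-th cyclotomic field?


The degree equals Euler's totient phi(269).
269 = 269
phi(269) = 268

268


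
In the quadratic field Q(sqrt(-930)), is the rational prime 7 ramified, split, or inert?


K = Q(sqrt(-930)). Since d mod 4 = 2, disc(K) = -3720.
Check p | disc: -3720 mod 7 = 4.
p does not divide disc. Compute Legendre symbol (d/p):
1^((7-1)/2) mod 7 = 1
(d/p) = 1, so p splits: (p) = P*P' with e=1, f=1, g=2.
Therefore p is split.

split


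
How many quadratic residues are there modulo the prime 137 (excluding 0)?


For prime p, the number of non-zero quadratic residues is (p-1)/2.
= (137-1)/2
= 68

68


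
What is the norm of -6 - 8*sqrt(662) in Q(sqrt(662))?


N(a + b*sqrt(d)) = a^2 - d*b^2
= (-6)^2 - (662)*(-8)^2
= 36 - 42368
= -42332

-42332


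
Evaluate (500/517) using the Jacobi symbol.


Compute (500/517) via quadratic reciprocity:
  pull out 2: (2/517) = -1  (since 517 mod 8 = 5)
  pull out 2: (2/517) = -1  (since 517 mod 8 = 5)
  reciprocity: (125/517) -> +(517/125)
  reduce: (17/125)
  reciprocity: (17/125) -> +(125/17)
  reduce: (6/17)
  pull out 2: (2/17) = +1  (since 17 mod 8 = 1)
  reciprocity: (3/17) -> +(17/3)
  reduce: (2/3)
  pull out 2: (2/3) = -1  (since 3 mod 8 = 3)
  (1/3) = 1
Product of signs = -1

-1


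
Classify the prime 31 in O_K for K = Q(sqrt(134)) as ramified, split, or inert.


K = Q(sqrt(134)). Since d mod 4 = 2, disc(K) = 536.
Check p | disc: 536 mod 31 = 9.
p does not divide disc. Compute Legendre symbol (d/p):
10^((31-1)/2) mod 31 = 1
(d/p) = 1, so p splits: (p) = P*P' with e=1, f=1, g=2.
Therefore p is split.

split


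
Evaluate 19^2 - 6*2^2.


x^2 - d*y^2
= 19^2 - 6*2^2
= 361 - 24
= 337

337


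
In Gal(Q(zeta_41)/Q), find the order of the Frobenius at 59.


The Frobenius at p in Gal(Q(zeta_n)/Q) = (Z/nZ)* is the class of p, so its order is ord_41(59), the smallest k >= 1 with 59^k = 1 mod 41.
n = 41 = 41, phi(41) = 40; the order divides phi(n).
Divisors of 40: 1, 2, 4, 5, 8, 10, 20, 40
Repeated squaring mod 41: 59^1 = 18, 59^2 = 37, 59^4 = 16, 59^8 = 10, 59^16 = 18, 59^32 = 37
Test divisors in increasing order:
  k=1: 59^1 = 18 mod 41
  k=2: 59^2 = 37 mod 41
  k=4: 59^4 = 16 mod 41
  k=5: 59^5 = 16 * 18 = 1 mod 41  <- first divisor giving 1
Order = 5

5


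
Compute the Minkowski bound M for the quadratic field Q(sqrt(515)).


d = 515, d mod 4 = 3, so disc(K) = 4d = 2060; |disc(K)| = 2060
Real quadratic field, so n = 2, s = r2 = 0, r1 = 2
M = (n!/n^n) * (4/pi)^s * sqrt(|disc(K)|) = (2!/2^2) * (4/pi)^0 * sqrt(2060)
= 0.5 * 1.000000 * 45.387223
= 22.6936

22.6936


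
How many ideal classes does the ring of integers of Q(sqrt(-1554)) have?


K = Q(sqrt(-1554)). d mod 4 = 2, so D = disc(K) = 4d = -6216
h(K) equals the number of primitive reduced positive-definite forms (a, b, c) = a*x^2 + b*x*y + c*y^2 with b^2 - 4ac = D,
where reduced means |b| <= a <= c, with b >= 0 whenever |b| = a or a = c, and primitive means gcd(a, b, c) = 1.
Reduced forces 3a^2 <= |D| = 6216, so 1 <= a <= 45; b must have the parity of D, and c = (b^2 - D)/(4a) must be an integer >= a.
Enumerate a = 1..45, b in [-a, a]:
  a=1: (1, 0, 1554)  [1]
  a=2: (2, 0, 777)  [1]
  a=3: (3, 0, 518)  [1]
  a=4: none
  a=5: (5, -2, 311), (5, 2, 311)  [2]
  a=6: (6, 0, 259)  [1]
  a=7: (7, 0, 222)  [1]
  a=8..9: none
  a=10: (10, -8, 157), (10, 8, 157)  [2]
  a=11..13: none
  a=14: (14, 0, 111)  [1]
  a=15: (15, -12, 106), (15, 12, 106)  [2]
  a=16..18: none
  a=19: (19, -4, 82), (19, 4, 82)  [2]
  a=20: none
  a=21: (21, 0, 74)  [1]
  a=22..24: none
  a=25: (25, -22, 67), (25, 22, 67)  [2]
  a=26..29: none
  a=30: (30, -12, 53), (30, 12, 53)  [2]
  a=31..34: none
  a=35: (35, -28, 50), (35, 28, 50)  [2]
  a=36: none
  a=37: (37, 0, 42)  [1]
  a=38: (38, -4, 41), (38, 4, 41)  [2]
  a=39..45: none
Total reduced forms: 1 + 1 + 1 + 2 + 1 + 1 + 2 + 1 + 2 + 2 + 1 + 2 + 2 + 2 + 1 + 2 = 24
h = 24

24


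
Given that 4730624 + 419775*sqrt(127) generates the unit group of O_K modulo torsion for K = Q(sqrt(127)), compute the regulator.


epsilon = 4730624 + 419775*sqrt(127)
= 9.4612e+06
R = ln(9.4612e+06)
= 16.0627

16.0627


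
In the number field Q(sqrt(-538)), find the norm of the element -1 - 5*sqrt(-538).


N(a + b*sqrt(d)) = a^2 - d*b^2
= (-1)^2 - (-538)*(-5)^2
= 1 + 13450
= 13451

13451


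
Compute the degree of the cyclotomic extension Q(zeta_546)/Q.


The degree equals Euler's totient phi(546).
546 = 2 * 3 * 7 * 13
phi(546) = 144

144


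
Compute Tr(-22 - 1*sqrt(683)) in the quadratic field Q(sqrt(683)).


Tr(a + b*sqrt(d)) = (a + b*sqrt(d)) + (a - b*sqrt(d)) = 2a
= 2 * (-22)
= -44

-44


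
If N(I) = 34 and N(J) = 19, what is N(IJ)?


N(IJ) = N(I) * N(J)
= 34 * 19
= 646

646


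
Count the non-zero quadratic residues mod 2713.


For prime p, the number of non-zero quadratic residues is (p-1)/2.
= (2713-1)/2
= 1356

1356


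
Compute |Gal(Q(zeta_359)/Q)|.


|Gal(Q(zeta_359)/Q)| = phi(359)
= 358

358


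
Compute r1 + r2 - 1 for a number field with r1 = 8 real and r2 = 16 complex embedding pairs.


By Dirichlet's unit theorem:
rank = r1 + r2 - 1
= 8 + 16 - 1
= 23

23


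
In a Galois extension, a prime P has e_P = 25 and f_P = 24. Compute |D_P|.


|D_P| = e * f
= 25 * 24
= 600

600


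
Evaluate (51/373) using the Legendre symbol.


p = 373 is prime, so compute (51/373) with the reciprocity algorithm (Jacobi-symbol steps: pull out 2s via (2/n), flip via reciprocity, reduce):
  reciprocity: (51/373) -> +(373/51)
  reduce: (16/51)
  pull out 2: (2/51) = -1  (since 51 mod 8 = 3)
  pull out 2: (2/51) = -1  (since 51 mod 8 = 3)
  pull out 2: (2/51) = -1  (since 51 mod 8 = 3)
  pull out 2: (2/51) = -1  (since 51 mod 8 = 3)
  (1/51) = 1
Product of signs = 1
(51/373) = 1

1
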